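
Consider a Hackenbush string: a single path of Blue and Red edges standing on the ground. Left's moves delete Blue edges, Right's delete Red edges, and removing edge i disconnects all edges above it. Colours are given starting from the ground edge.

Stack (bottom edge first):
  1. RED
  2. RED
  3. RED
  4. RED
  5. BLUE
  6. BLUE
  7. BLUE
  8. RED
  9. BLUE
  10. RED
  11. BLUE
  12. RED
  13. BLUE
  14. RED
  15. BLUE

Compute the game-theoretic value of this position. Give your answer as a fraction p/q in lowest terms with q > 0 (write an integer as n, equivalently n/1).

-6485/2048

Prefix values for RED RED RED RED BLUE BLUE BLUE RED BLUE RED BLUE RED BLUE RED BLUE via {L|R} + simplicity:
edge 1 of 15 (RED): { (no moves) | 0 } -> -1
edge 2 of 15 (RED): { (no moves) | -1; 0 } -> -2
edge 3 of 15 (RED): { (no moves) | -2; -1; 0 } -> -3
edge 4 of 15 (RED): { (no moves) | -3; -2; -1; 0 } -> -4
edge 5 of 15 (BLUE): { -4 | -3; -2; -1; 0 } -> -7/2
edge 6 of 15 (BLUE): { -4; -7/2 | -3; -2; -1; 0 } -> -13/4
edge 7 of 15 (BLUE): { -4; -7/2; -13/4 | -3; -2; -1; 0 } -> -25/8
edge 8 of 15 (RED): { -4; -7/2; -13/4 | -25/8; -3; -2; -1; 0 } -> -51/16
edge 9 of 15 (BLUE): { -4; -7/2; -13/4; -51/16 | -25/8; -3; -2; -1; 0 } -> -101/32
edge 10 of 15 (RED): { -4; -7/2; -13/4; -51/16 | -101/32; -25/8; -3; -2; -1; 0 } -> -203/64
edge 11 of 15 (BLUE): { -4; -7/2; -13/4; -51/16; -203/64 | -101/32; -25/8; -3; -2; -1; 0 } -> -405/128
edge 12 of 15 (RED): { -4; -7/2; -13/4; -51/16; -203/64 | -405/128; -101/32; -25/8; -3; -2; -1; 0 } -> -811/256
edge 13 of 15 (BLUE): { -4; -7/2; -13/4; -51/16; -203/64; -811/256 | -405/128; -101/32; -25/8; -3; -2; -1; 0 } -> -1621/512
edge 14 of 15 (RED): { -4; -7/2; -13/4; -51/16; -203/64; -811/256 | -1621/512; -405/128; -101/32; -25/8; -3; -2; -1; 0 } -> -3243/1024
edge 15 of 15 (BLUE): { -4; -7/2; -13/4; -51/16; -203/64; -811/256; -3243/1024 | -1621/512; -405/128; -101/32; -25/8; -3; -2; -1; 0 } -> -6485/2048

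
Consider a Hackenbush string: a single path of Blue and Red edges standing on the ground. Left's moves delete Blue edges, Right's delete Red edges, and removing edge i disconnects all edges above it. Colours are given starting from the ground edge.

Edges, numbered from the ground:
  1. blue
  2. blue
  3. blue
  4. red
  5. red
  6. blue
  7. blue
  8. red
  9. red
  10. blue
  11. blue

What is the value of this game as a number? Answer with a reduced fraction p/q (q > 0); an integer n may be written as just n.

615/256

step 1: add blue to get b; options L={ 0 } R={  } => 1
step 2: add blue to get bb; options L={ 0,1 } R={  } => 2
step 3: add blue to get bbb; options L={ 0,1,2 } R={  } => 3
step 4: add red to get bbbr; options L={ 0,1,2 } R={ 3 } => 5/2
step 5: add red to get bbbrr; options L={ 0,1,2 } R={ 5/2,3 } => 9/4
step 6: add blue to get bbbrrb; options L={ 0,1,2,9/4 } R={ 5/2,3 } => 19/8
step 7: add blue to get bbbrrbb; options L={ 0,1,2,9/4,19/8 } R={ 5/2,3 } => 39/16
step 8: add red to get bbbrrbbr; options L={ 0,1,2,9/4,19/8 } R={ 39/16,5/2,3 } => 77/32
step 9: add red to get bbbrrbbrr; options L={ 0,1,2,9/4,19/8 } R={ 77/32,39/16,5/2,3 } => 153/64
step 10: add blue to get bbbrrbbrrb; options L={ 0,1,2,9/4,19/8,153/64 } R={ 77/32,39/16,5/2,3 } => 307/128
step 11: add blue to get bbbrrbbrrbb; options L={ 0,1,2,9/4,19/8,153/64,307/128 } R={ 77/32,39/16,5/2,3 } => 615/256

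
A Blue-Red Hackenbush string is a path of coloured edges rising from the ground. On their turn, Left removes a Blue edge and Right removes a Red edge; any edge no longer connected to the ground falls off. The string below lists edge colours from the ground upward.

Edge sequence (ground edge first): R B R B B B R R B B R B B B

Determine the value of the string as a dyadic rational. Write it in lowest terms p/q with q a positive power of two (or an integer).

R: Left { (no moves) }, Right { 0 } = simplest -1
RB: Left { -1 }, Right { 0 } = simplest -1/2
RBR: Left { -1 }, Right { -1/2; 0 } = simplest -3/4
RBRB: Left { -1; -3/4 }, Right { -1/2; 0 } = simplest -5/8
RBRBB: Left { -1; -3/4; -5/8 }, Right { -1/2; 0 } = simplest -9/16
RBRBBB: Left { -1; -3/4; -5/8; -9/16 }, Right { -1/2; 0 } = simplest -17/32
RBRBBBR: Left { -1; -3/4; -5/8; -9/16 }, Right { -17/32; -1/2; 0 } = simplest -35/64
RBRBBBRR: Left { -1; -3/4; -5/8; -9/16 }, Right { -35/64; -17/32; -1/2; 0 } = simplest -71/128
RBRBBBRRB: Left { -1; -3/4; -5/8; -9/16; -71/128 }, Right { -35/64; -17/32; -1/2; 0 } = simplest -141/256
RBRBBBRRBB: Left { -1; -3/4; -5/8; -9/16; -71/128; -141/256 }, Right { -35/64; -17/32; -1/2; 0 } = simplest -281/512
RBRBBBRRBBR: Left { -1; -3/4; -5/8; -9/16; -71/128; -141/256 }, Right { -281/512; -35/64; -17/32; -1/2; 0 } = simplest -563/1024
RBRBBBRRBBRB: Left { -1; -3/4; -5/8; -9/16; -71/128; -141/256; -563/1024 }, Right { -281/512; -35/64; -17/32; -1/2; 0 } = simplest -1125/2048
RBRBBBRRBBRBB: Left { -1; -3/4; -5/8; -9/16; -71/128; -141/256; -563/1024; -1125/2048 }, Right { -281/512; -35/64; -17/32; -1/2; 0 } = simplest -2249/4096
RBRBBBRRBBRBBB: Left { -1; -3/4; -5/8; -9/16; -71/128; -141/256; -563/1024; -1125/2048; -2249/4096 }, Right { -281/512; -35/64; -17/32; -1/2; 0 } = simplest -4497/8192

-4497/8192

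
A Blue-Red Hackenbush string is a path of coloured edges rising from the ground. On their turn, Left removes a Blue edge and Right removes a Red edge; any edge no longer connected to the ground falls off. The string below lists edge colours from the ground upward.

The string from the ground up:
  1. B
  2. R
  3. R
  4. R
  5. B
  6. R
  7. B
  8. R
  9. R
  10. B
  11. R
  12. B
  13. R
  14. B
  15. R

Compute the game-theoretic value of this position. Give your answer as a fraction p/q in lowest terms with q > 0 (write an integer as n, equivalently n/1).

Prefix values for B R R R B R B R R B R B R B R via {L|R} + simplicity:
edge 1 of 15 (B): { 0 | ∅ } = 1
edge 2 of 15 (R): { 0 | 1 } = 1/2
edge 3 of 15 (R): { 0 | 1/2, 1 } = 1/4
edge 4 of 15 (R): { 0 | 1/4, 1/2, 1 } = 1/8
edge 5 of 15 (B): { 0, 1/8 | 1/4, 1/2, 1 } = 3/16
edge 6 of 15 (R): { 0, 1/8 | 3/16, 1/4, 1/2, 1 } = 5/32
edge 7 of 15 (B): { 0, 1/8, 5/32 | 3/16, 1/4, 1/2, 1 } = 11/64
edge 8 of 15 (R): { 0, 1/8, 5/32 | 11/64, 3/16, 1/4, 1/2, 1 } = 21/128
edge 9 of 15 (R): { 0, 1/8, 5/32 | 21/128, 11/64, 3/16, 1/4, 1/2, 1 } = 41/256
edge 10 of 15 (B): { 0, 1/8, 5/32, 41/256 | 21/128, 11/64, 3/16, 1/4, 1/2, 1 } = 83/512
edge 11 of 15 (R): { 0, 1/8, 5/32, 41/256 | 83/512, 21/128, 11/64, 3/16, 1/4, 1/2, 1 } = 165/1024
edge 12 of 15 (B): { 0, 1/8, 5/32, 41/256, 165/1024 | 83/512, 21/128, 11/64, 3/16, 1/4, 1/2, 1 } = 331/2048
edge 13 of 15 (R): { 0, 1/8, 5/32, 41/256, 165/1024 | 331/2048, 83/512, 21/128, 11/64, 3/16, 1/4, 1/2, 1 } = 661/4096
edge 14 of 15 (B): { 0, 1/8, 5/32, 41/256, 165/1024, 661/4096 | 331/2048, 83/512, 21/128, 11/64, 3/16, 1/4, 1/2, 1 } = 1323/8192
edge 15 of 15 (R): { 0, 1/8, 5/32, 41/256, 165/1024, 661/4096 | 1323/8192, 331/2048, 83/512, 21/128, 11/64, 3/16, 1/4, 1/2, 1 } = 2645/16384

2645/16384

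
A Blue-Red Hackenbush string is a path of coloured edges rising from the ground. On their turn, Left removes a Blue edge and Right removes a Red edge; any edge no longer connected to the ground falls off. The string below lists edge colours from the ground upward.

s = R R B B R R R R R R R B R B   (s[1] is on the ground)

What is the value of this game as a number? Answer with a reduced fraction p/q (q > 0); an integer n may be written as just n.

edge 1 of 14 (R): { · | 0 } gives -1
edge 2 of 14 (R): { · | -1, 0 } gives -2
edge 3 of 14 (B): { -2 | -1, 0 } gives -3/2
edge 4 of 14 (B): { -2, -3/2 | -1, 0 } gives -5/4
edge 5 of 14 (R): { -2, -3/2 | -5/4, -1, 0 } gives -11/8
edge 6 of 14 (R): { -2, -3/2 | -11/8, -5/4, -1, 0 } gives -23/16
edge 7 of 14 (R): { -2, -3/2 | -23/16, -11/8, -5/4, -1, 0 } gives -47/32
edge 8 of 14 (R): { -2, -3/2 | -47/32, -23/16, -11/8, -5/4, -1, 0 } gives -95/64
edge 9 of 14 (R): { -2, -3/2 | -95/64, -47/32, -23/16, -11/8, -5/4, -1, 0 } gives -191/128
edge 10 of 14 (R): { -2, -3/2 | -191/128, -95/64, -47/32, -23/16, -11/8, -5/4, -1, 0 } gives -383/256
edge 11 of 14 (R): { -2, -3/2 | -383/256, -191/128, -95/64, -47/32, -23/16, -11/8, -5/4, -1, 0 } gives -767/512
edge 12 of 14 (B): { -2, -3/2, -767/512 | -383/256, -191/128, -95/64, -47/32, -23/16, -11/8, -5/4, -1, 0 } gives -1533/1024
edge 13 of 14 (R): { -2, -3/2, -767/512 | -1533/1024, -383/256, -191/128, -95/64, -47/32, -23/16, -11/8, -5/4, -1, 0 } gives -3067/2048
edge 14 of 14 (B): { -2, -3/2, -767/512, -3067/2048 | -1533/1024, -383/256, -191/128, -95/64, -47/32, -23/16, -11/8, -5/4, -1, 0 } gives -6133/4096

-6133/4096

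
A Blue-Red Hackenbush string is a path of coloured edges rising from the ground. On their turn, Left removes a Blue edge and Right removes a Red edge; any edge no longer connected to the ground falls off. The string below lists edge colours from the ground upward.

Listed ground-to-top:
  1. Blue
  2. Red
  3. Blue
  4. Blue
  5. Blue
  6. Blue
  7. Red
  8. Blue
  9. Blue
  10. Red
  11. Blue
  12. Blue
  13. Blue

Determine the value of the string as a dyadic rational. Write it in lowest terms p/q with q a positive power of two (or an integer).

3951/4096

step 1: add Blue to get B; options L={ 0 } R={ none } = 1
step 2: add Red to get BR; options L={ 0 } R={ 1 } = 1/2
step 3: add Blue to get BRB; options L={ 0, 1/2 } R={ 1 } = 3/4
step 4: add Blue to get BRBB; options L={ 0, 1/2, 3/4 } R={ 1 } = 7/8
step 5: add Blue to get BRBBB; options L={ 0, 1/2, 3/4, 7/8 } R={ 1 } = 15/16
step 6: add Blue to get BRBBBB; options L={ 0, 1/2, 3/4, 7/8, 15/16 } R={ 1 } = 31/32
step 7: add Red to get BRBBBBR; options L={ 0, 1/2, 3/4, 7/8, 15/16 } R={ 31/32, 1 } = 61/64
step 8: add Blue to get BRBBBBRB; options L={ 0, 1/2, 3/4, 7/8, 15/16, 61/64 } R={ 31/32, 1 } = 123/128
step 9: add Blue to get BRBBBBRBB; options L={ 0, 1/2, 3/4, 7/8, 15/16, 61/64, 123/128 } R={ 31/32, 1 } = 247/256
step 10: add Red to get BRBBBBRBBR; options L={ 0, 1/2, 3/4, 7/8, 15/16, 61/64, 123/128 } R={ 247/256, 31/32, 1 } = 493/512
step 11: add Blue to get BRBBBBRBBRB; options L={ 0, 1/2, 3/4, 7/8, 15/16, 61/64, 123/128, 493/512 } R={ 247/256, 31/32, 1 } = 987/1024
step 12: add Blue to get BRBBBBRBBRBB; options L={ 0, 1/2, 3/4, 7/8, 15/16, 61/64, 123/128, 493/512, 987/1024 } R={ 247/256, 31/32, 1 } = 1975/2048
step 13: add Blue to get BRBBBBRBBRBBB; options L={ 0, 1/2, 3/4, 7/8, 15/16, 61/64, 123/128, 493/512, 987/1024, 1975/2048 } R={ 247/256, 31/32, 1 } = 3951/4096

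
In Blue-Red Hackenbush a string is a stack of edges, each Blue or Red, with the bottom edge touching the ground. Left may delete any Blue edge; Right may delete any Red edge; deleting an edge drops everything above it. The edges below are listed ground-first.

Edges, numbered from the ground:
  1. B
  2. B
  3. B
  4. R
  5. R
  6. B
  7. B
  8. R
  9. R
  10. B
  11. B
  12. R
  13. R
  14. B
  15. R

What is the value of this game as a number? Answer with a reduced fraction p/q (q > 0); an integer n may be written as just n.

Build G(s[:k]) for k = 1..15, string s = B B B R R B B R R B B R R B R.
B: Left { 0 }, Right { (no moves) } ⇒ simplest 1
BB: Left { 0; 1 }, Right { (no moves) } ⇒ simplest 2
BBB: Left { 0; 1; 2 }, Right { (no moves) } ⇒ simplest 3
BBBR: Left { 0; 1; 2 }, Right { 3 } ⇒ simplest 5/2
BBBRR: Left { 0; 1; 2 }, Right { 5/2; 3 } ⇒ simplest 9/4
BBBRRB: Left { 0; 1; 2; 9/4 }, Right { 5/2; 3 } ⇒ simplest 19/8
BBBRRBB: Left { 0; 1; 2; 9/4; 19/8 }, Right { 5/2; 3 } ⇒ simplest 39/16
BBBRRBBR: Left { 0; 1; 2; 9/4; 19/8 }, Right { 39/16; 5/2; 3 } ⇒ simplest 77/32
BBBRRBBRR: Left { 0; 1; 2; 9/4; 19/8 }, Right { 77/32; 39/16; 5/2; 3 } ⇒ simplest 153/64
BBBRRBBRRB: Left { 0; 1; 2; 9/4; 19/8; 153/64 }, Right { 77/32; 39/16; 5/2; 3 } ⇒ simplest 307/128
BBBRRBBRRBB: Left { 0; 1; 2; 9/4; 19/8; 153/64; 307/128 }, Right { 77/32; 39/16; 5/2; 3 } ⇒ simplest 615/256
BBBRRBBRRBBR: Left { 0; 1; 2; 9/4; 19/8; 153/64; 307/128 }, Right { 615/256; 77/32; 39/16; 5/2; 3 } ⇒ simplest 1229/512
BBBRRBBRRBBRR: Left { 0; 1; 2; 9/4; 19/8; 153/64; 307/128 }, Right { 1229/512; 615/256; 77/32; 39/16; 5/2; 3 } ⇒ simplest 2457/1024
BBBRRBBRRBBRRB: Left { 0; 1; 2; 9/4; 19/8; 153/64; 307/128; 2457/1024 }, Right { 1229/512; 615/256; 77/32; 39/16; 5/2; 3 } ⇒ simplest 4915/2048
BBBRRBBRRBBRRBR: Left { 0; 1; 2; 9/4; 19/8; 153/64; 307/128; 2457/1024 }, Right { 4915/2048; 1229/512; 615/256; 77/32; 39/16; 5/2; 3 } ⇒ simplest 9829/4096

9829/4096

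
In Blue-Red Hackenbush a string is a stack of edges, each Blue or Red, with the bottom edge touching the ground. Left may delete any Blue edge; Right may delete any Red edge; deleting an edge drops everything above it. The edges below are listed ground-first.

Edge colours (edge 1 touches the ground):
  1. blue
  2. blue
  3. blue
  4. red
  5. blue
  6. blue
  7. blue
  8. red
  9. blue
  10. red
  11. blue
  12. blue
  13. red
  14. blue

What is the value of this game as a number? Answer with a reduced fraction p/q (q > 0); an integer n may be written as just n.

Build value(s[:k]) for k = 1..14, string s = blue blue blue red blue blue blue red blue red blue blue red blue.
step 1: add blue to get b; options L={ 0 } R={ — } so 1
step 2: add blue to get bb; options L={ 0 1 } R={ — } so 2
step 3: add blue to get bbb; options L={ 0 1 2 } R={ — } so 3
step 4: add red to get bbbr; options L={ 0 1 2 } R={ 3 } so 5/2
step 5: add blue to get bbbrb; options L={ 0 1 2 5/2 } R={ 3 } so 11/4
step 6: add blue to get bbbrbb; options L={ 0 1 2 5/2 11/4 } R={ 3 } so 23/8
step 7: add blue to get bbbrbbb; options L={ 0 1 2 5/2 11/4 23/8 } R={ 3 } so 47/16
step 8: add red to get bbbrbbbr; options L={ 0 1 2 5/2 11/4 23/8 } R={ 47/16 3 } so 93/32
step 9: add blue to get bbbrbbbrb; options L={ 0 1 2 5/2 11/4 23/8 93/32 } R={ 47/16 3 } so 187/64
step 10: add red to get bbbrbbbrbr; options L={ 0 1 2 5/2 11/4 23/8 93/32 } R={ 187/64 47/16 3 } so 373/128
step 11: add blue to get bbbrbbbrbrb; options L={ 0 1 2 5/2 11/4 23/8 93/32 373/128 } R={ 187/64 47/16 3 } so 747/256
step 12: add blue to get bbbrbbbrbrbb; options L={ 0 1 2 5/2 11/4 23/8 93/32 373/128 747/256 } R={ 187/64 47/16 3 } so 1495/512
step 13: add red to get bbbrbbbrbrbbr; options L={ 0 1 2 5/2 11/4 23/8 93/32 373/128 747/256 } R={ 1495/512 187/64 47/16 3 } so 2989/1024
step 14: add blue to get bbbrbbbrbrbbrb; options L={ 0 1 2 5/2 11/4 23/8 93/32 373/128 747/256 2989/1024 } R={ 1495/512 187/64 47/16 3 } so 5979/2048

5979/2048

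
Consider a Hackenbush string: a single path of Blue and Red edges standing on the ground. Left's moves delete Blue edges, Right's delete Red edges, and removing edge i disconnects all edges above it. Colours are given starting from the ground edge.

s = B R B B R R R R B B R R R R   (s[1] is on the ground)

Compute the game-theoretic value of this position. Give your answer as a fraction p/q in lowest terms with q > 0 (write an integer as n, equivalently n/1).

6241/8192

Build G(s[:k]) for k = 1..14, string s = B R B B R R R R B B R R R R.
G_1 [B]  L=[0]  R=[·]  ⇒ 1
G_2 [BR]  L=[0]  R=[1]  ⇒ 1/2
G_3 [BRB]  L=[0, 1/2]  R=[1]  ⇒ 3/4
G_4 [BRBB]  L=[0, 1/2, 3/4]  R=[1]  ⇒ 7/8
G_5 [BRBBR]  L=[0, 1/2, 3/4]  R=[7/8, 1]  ⇒ 13/16
G_6 [BRBBRR]  L=[0, 1/2, 3/4]  R=[13/16, 7/8, 1]  ⇒ 25/32
G_7 [BRBBRRR]  L=[0, 1/2, 3/4]  R=[25/32, 13/16, 7/8, 1]  ⇒ 49/64
G_8 [BRBBRRRR]  L=[0, 1/2, 3/4]  R=[49/64, 25/32, 13/16, 7/8, 1]  ⇒ 97/128
G_9 [BRBBRRRRB]  L=[0, 1/2, 3/4, 97/128]  R=[49/64, 25/32, 13/16, 7/8, 1]  ⇒ 195/256
G_10 [BRBBRRRRBB]  L=[0, 1/2, 3/4, 97/128, 195/256]  R=[49/64, 25/32, 13/16, 7/8, 1]  ⇒ 391/512
G_11 [BRBBRRRRBBR]  L=[0, 1/2, 3/4, 97/128, 195/256]  R=[391/512, 49/64, 25/32, 13/16, 7/8, 1]  ⇒ 781/1024
G_12 [BRBBRRRRBBRR]  L=[0, 1/2, 3/4, 97/128, 195/256]  R=[781/1024, 391/512, 49/64, 25/32, 13/16, 7/8, 1]  ⇒ 1561/2048
G_13 [BRBBRRRRBBRRR]  L=[0, 1/2, 3/4, 97/128, 195/256]  R=[1561/2048, 781/1024, 391/512, 49/64, 25/32, 13/16, 7/8, 1]  ⇒ 3121/4096
G_14 [BRBBRRRRBBRRRR]  L=[0, 1/2, 3/4, 97/128, 195/256]  R=[3121/4096, 1561/2048, 781/1024, 391/512, 49/64, 25/32, 13/16, 7/8, 1]  ⇒ 6241/8192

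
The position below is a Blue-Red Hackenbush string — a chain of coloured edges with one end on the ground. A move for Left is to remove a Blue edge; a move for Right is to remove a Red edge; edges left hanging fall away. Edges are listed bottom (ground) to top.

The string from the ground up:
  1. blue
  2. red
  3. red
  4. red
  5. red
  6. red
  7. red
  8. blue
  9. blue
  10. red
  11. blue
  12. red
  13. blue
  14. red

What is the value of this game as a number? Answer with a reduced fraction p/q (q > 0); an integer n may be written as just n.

213/8192

Prefix values for blue red red red red red red blue blue red blue red blue red via {L|R} + simplicity:
b: Left { 0 }, Right { · } gives simplest 1
br: Left { 0 }, Right { 1 } gives simplest 1/2
brr: Left { 0 }, Right { 1/2,1 } gives simplest 1/4
brrr: Left { 0 }, Right { 1/4,1/2,1 } gives simplest 1/8
brrrr: Left { 0 }, Right { 1/8,1/4,1/2,1 } gives simplest 1/16
brrrrr: Left { 0 }, Right { 1/16,1/8,1/4,1/2,1 } gives simplest 1/32
brrrrrr: Left { 0 }, Right { 1/32,1/16,1/8,1/4,1/2,1 } gives simplest 1/64
brrrrrrb: Left { 0,1/64 }, Right { 1/32,1/16,1/8,1/4,1/2,1 } gives simplest 3/128
brrrrrrbb: Left { 0,1/64,3/128 }, Right { 1/32,1/16,1/8,1/4,1/2,1 } gives simplest 7/256
brrrrrrbbr: Left { 0,1/64,3/128 }, Right { 7/256,1/32,1/16,1/8,1/4,1/2,1 } gives simplest 13/512
brrrrrrbbrb: Left { 0,1/64,3/128,13/512 }, Right { 7/256,1/32,1/16,1/8,1/4,1/2,1 } gives simplest 27/1024
brrrrrrbbrbr: Left { 0,1/64,3/128,13/512 }, Right { 27/1024,7/256,1/32,1/16,1/8,1/4,1/2,1 } gives simplest 53/2048
brrrrrrbbrbrb: Left { 0,1/64,3/128,13/512,53/2048 }, Right { 27/1024,7/256,1/32,1/16,1/8,1/4,1/2,1 } gives simplest 107/4096
brrrrrrbbrbrbr: Left { 0,1/64,3/128,13/512,53/2048 }, Right { 107/4096,27/1024,7/256,1/32,1/16,1/8,1/4,1/2,1 } gives simplest 213/8192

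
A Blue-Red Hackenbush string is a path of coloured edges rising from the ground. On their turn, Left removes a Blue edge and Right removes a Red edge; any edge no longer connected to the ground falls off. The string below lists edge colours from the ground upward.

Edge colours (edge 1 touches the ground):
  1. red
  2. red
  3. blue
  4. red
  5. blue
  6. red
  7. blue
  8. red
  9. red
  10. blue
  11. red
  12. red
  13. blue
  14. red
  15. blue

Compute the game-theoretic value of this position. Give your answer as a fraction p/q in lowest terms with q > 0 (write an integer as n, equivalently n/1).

Prefix values for red red blue red blue red blue red red blue red red blue red blue via {L|R} + simplicity:
step 1: add red to get r; options L={ — } R={ 0 } => -1
step 2: add red to get rr; options L={ — } R={ -1,0 } => -2
step 3: add blue to get rrb; options L={ -2 } R={ -1,0 } => -3/2
step 4: add red to get rrbr; options L={ -2 } R={ -3/2,-1,0 } => -7/4
step 5: add blue to get rrbrb; options L={ -2,-7/4 } R={ -3/2,-1,0 } => -13/8
step 6: add red to get rrbrbr; options L={ -2,-7/4 } R={ -13/8,-3/2,-1,0 } => -27/16
step 7: add blue to get rrbrbrb; options L={ -2,-7/4,-27/16 } R={ -13/8,-3/2,-1,0 } => -53/32
step 8: add red to get rrbrbrbr; options L={ -2,-7/4,-27/16 } R={ -53/32,-13/8,-3/2,-1,0 } => -107/64
step 9: add red to get rrbrbrbrr; options L={ -2,-7/4,-27/16 } R={ -107/64,-53/32,-13/8,-3/2,-1,0 } => -215/128
step 10: add blue to get rrbrbrbrrb; options L={ -2,-7/4,-27/16,-215/128 } R={ -107/64,-53/32,-13/8,-3/2,-1,0 } => -429/256
step 11: add red to get rrbrbrbrrbr; options L={ -2,-7/4,-27/16,-215/128 } R={ -429/256,-107/64,-53/32,-13/8,-3/2,-1,0 } => -859/512
step 12: add red to get rrbrbrbrrbrr; options L={ -2,-7/4,-27/16,-215/128 } R={ -859/512,-429/256,-107/64,-53/32,-13/8,-3/2,-1,0 } => -1719/1024
step 13: add blue to get rrbrbrbrrbrrb; options L={ -2,-7/4,-27/16,-215/128,-1719/1024 } R={ -859/512,-429/256,-107/64,-53/32,-13/8,-3/2,-1,0 } => -3437/2048
step 14: add red to get rrbrbrbrrbrrbr; options L={ -2,-7/4,-27/16,-215/128,-1719/1024 } R={ -3437/2048,-859/512,-429/256,-107/64,-53/32,-13/8,-3/2,-1,0 } => -6875/4096
step 15: add blue to get rrbrbrbrrbrrbrb; options L={ -2,-7/4,-27/16,-215/128,-1719/1024,-6875/4096 } R={ -3437/2048,-859/512,-429/256,-107/64,-53/32,-13/8,-3/2,-1,0 } => -13749/8192

-13749/8192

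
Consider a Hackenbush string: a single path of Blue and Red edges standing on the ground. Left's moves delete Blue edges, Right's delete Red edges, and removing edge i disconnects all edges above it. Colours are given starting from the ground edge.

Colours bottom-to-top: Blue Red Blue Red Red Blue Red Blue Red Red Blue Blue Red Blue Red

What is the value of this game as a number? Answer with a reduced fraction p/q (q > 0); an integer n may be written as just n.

9525/16384

G_1 [B]  L=[0]  R=[]  so 1
G_2 [BR]  L=[0]  R=[1]  so 1/2
G_3 [BRB]  L=[0,1/2]  R=[1]  so 3/4
G_4 [BRBR]  L=[0,1/2]  R=[3/4,1]  so 5/8
G_5 [BRBRR]  L=[0,1/2]  R=[5/8,3/4,1]  so 9/16
G_6 [BRBRRB]  L=[0,1/2,9/16]  R=[5/8,3/4,1]  so 19/32
G_7 [BRBRRBR]  L=[0,1/2,9/16]  R=[19/32,5/8,3/4,1]  so 37/64
G_8 [BRBRRBRB]  L=[0,1/2,9/16,37/64]  R=[19/32,5/8,3/4,1]  so 75/128
G_9 [BRBRRBRBR]  L=[0,1/2,9/16,37/64]  R=[75/128,19/32,5/8,3/4,1]  so 149/256
G_10 [BRBRRBRBRR]  L=[0,1/2,9/16,37/64]  R=[149/256,75/128,19/32,5/8,3/4,1]  so 297/512
G_11 [BRBRRBRBRRB]  L=[0,1/2,9/16,37/64,297/512]  R=[149/256,75/128,19/32,5/8,3/4,1]  so 595/1024
G_12 [BRBRRBRBRRBB]  L=[0,1/2,9/16,37/64,297/512,595/1024]  R=[149/256,75/128,19/32,5/8,3/4,1]  so 1191/2048
G_13 [BRBRRBRBRRBBR]  L=[0,1/2,9/16,37/64,297/512,595/1024]  R=[1191/2048,149/256,75/128,19/32,5/8,3/4,1]  so 2381/4096
G_14 [BRBRRBRBRRBBRB]  L=[0,1/2,9/16,37/64,297/512,595/1024,2381/4096]  R=[1191/2048,149/256,75/128,19/32,5/8,3/4,1]  so 4763/8192
G_15 [BRBRRBRBRRBBRBR]  L=[0,1/2,9/16,37/64,297/512,595/1024,2381/4096]  R=[4763/8192,1191/2048,149/256,75/128,19/32,5/8,3/4,1]  so 9525/16384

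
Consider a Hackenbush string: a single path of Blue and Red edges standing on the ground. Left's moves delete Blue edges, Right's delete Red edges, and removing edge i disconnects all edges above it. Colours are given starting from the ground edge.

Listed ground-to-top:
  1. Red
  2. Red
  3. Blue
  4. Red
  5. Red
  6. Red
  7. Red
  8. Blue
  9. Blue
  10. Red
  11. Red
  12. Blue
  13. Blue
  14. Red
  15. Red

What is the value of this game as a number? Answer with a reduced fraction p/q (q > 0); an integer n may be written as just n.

v(R) = { — | 0 } => -1
v(RR) = { — | -1,0 } => -2
v(RRB) = { -2 | -1,0 } => -3/2
v(RRBR) = { -2 | -3/2,-1,0 } => -7/4
v(RRBRR) = { -2 | -7/4,-3/2,-1,0 } => -15/8
v(RRBRRR) = { -2 | -15/8,-7/4,-3/2,-1,0 } => -31/16
v(RRBRRRR) = { -2 | -31/16,-15/8,-7/4,-3/2,-1,0 } => -63/32
v(RRBRRRRB) = { -2,-63/32 | -31/16,-15/8,-7/4,-3/2,-1,0 } => -125/64
v(RRBRRRRBB) = { -2,-63/32,-125/64 | -31/16,-15/8,-7/4,-3/2,-1,0 } => -249/128
v(RRBRRRRBBR) = { -2,-63/32,-125/64 | -249/128,-31/16,-15/8,-7/4,-3/2,-1,0 } => -499/256
v(RRBRRRRBBRR) = { -2,-63/32,-125/64 | -499/256,-249/128,-31/16,-15/8,-7/4,-3/2,-1,0 } => -999/512
v(RRBRRRRBBRRB) = { -2,-63/32,-125/64,-999/512 | -499/256,-249/128,-31/16,-15/8,-7/4,-3/2,-1,0 } => -1997/1024
v(RRBRRRRBBRRBB) = { -2,-63/32,-125/64,-999/512,-1997/1024 | -499/256,-249/128,-31/16,-15/8,-7/4,-3/2,-1,0 } => -3993/2048
v(RRBRRRRBBRRBBR) = { -2,-63/32,-125/64,-999/512,-1997/1024 | -3993/2048,-499/256,-249/128,-31/16,-15/8,-7/4,-3/2,-1,0 } => -7987/4096
v(RRBRRRRBBRRBBRR) = { -2,-63/32,-125/64,-999/512,-1997/1024 | -7987/4096,-3993/2048,-499/256,-249/128,-31/16,-15/8,-7/4,-3/2,-1,0 } => -15975/8192

-15975/8192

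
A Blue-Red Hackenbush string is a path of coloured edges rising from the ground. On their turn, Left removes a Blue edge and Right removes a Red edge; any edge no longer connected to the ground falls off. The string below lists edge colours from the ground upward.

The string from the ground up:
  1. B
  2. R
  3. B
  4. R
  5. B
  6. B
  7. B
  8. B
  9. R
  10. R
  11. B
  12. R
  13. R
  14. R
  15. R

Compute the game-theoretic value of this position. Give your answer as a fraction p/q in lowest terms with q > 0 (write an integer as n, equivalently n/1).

val_1 [B]  L=[0]  R=[]  gives 1
val_2 [BR]  L=[0]  R=[1]  gives 1/2
val_3 [BRB]  L=[0 1/2]  R=[1]  gives 3/4
val_4 [BRBR]  L=[0 1/2]  R=[3/4 1]  gives 5/8
val_5 [BRBRB]  L=[0 1/2 5/8]  R=[3/4 1]  gives 11/16
val_6 [BRBRBB]  L=[0 1/2 5/8 11/16]  R=[3/4 1]  gives 23/32
val_7 [BRBRBBB]  L=[0 1/2 5/8 11/16 23/32]  R=[3/4 1]  gives 47/64
val_8 [BRBRBBBB]  L=[0 1/2 5/8 11/16 23/32 47/64]  R=[3/4 1]  gives 95/128
val_9 [BRBRBBBBR]  L=[0 1/2 5/8 11/16 23/32 47/64]  R=[95/128 3/4 1]  gives 189/256
val_10 [BRBRBBBBRR]  L=[0 1/2 5/8 11/16 23/32 47/64]  R=[189/256 95/128 3/4 1]  gives 377/512
val_11 [BRBRBBBBRRB]  L=[0 1/2 5/8 11/16 23/32 47/64 377/512]  R=[189/256 95/128 3/4 1]  gives 755/1024
val_12 [BRBRBBBBRRBR]  L=[0 1/2 5/8 11/16 23/32 47/64 377/512]  R=[755/1024 189/256 95/128 3/4 1]  gives 1509/2048
val_13 [BRBRBBBBRRBRR]  L=[0 1/2 5/8 11/16 23/32 47/64 377/512]  R=[1509/2048 755/1024 189/256 95/128 3/4 1]  gives 3017/4096
val_14 [BRBRBBBBRRBRRR]  L=[0 1/2 5/8 11/16 23/32 47/64 377/512]  R=[3017/4096 1509/2048 755/1024 189/256 95/128 3/4 1]  gives 6033/8192
val_15 [BRBRBBBBRRBRRRR]  L=[0 1/2 5/8 11/16 23/32 47/64 377/512]  R=[6033/8192 3017/4096 1509/2048 755/1024 189/256 95/128 3/4 1]  gives 12065/16384

12065/16384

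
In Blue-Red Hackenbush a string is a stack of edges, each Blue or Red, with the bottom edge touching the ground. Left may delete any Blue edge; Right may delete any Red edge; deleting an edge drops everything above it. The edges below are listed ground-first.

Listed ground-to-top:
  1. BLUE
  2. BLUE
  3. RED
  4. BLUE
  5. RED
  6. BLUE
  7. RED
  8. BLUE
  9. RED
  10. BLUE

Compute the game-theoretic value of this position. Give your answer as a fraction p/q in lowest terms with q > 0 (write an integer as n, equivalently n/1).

Recurse on prefixes of the 10-edge string BLUE BLUE RED BLUE RED BLUE RED BLUE RED BLUE:
step 1: add BLUE to get B; options L={ 0 } R={ none } => 1
step 2: add BLUE to get BB; options L={ 0; 1 } R={ none } => 2
step 3: add RED to get BBR; options L={ 0; 1 } R={ 2 } => 3/2
step 4: add BLUE to get BBRB; options L={ 0; 1; 3/2 } R={ 2 } => 7/4
step 5: add RED to get BBRBR; options L={ 0; 1; 3/2 } R={ 7/4; 2 } => 13/8
step 6: add BLUE to get BBRBRB; options L={ 0; 1; 3/2; 13/8 } R={ 7/4; 2 } => 27/16
step 7: add RED to get BBRBRBR; options L={ 0; 1; 3/2; 13/8 } R={ 27/16; 7/4; 2 } => 53/32
step 8: add BLUE to get BBRBRBRB; options L={ 0; 1; 3/2; 13/8; 53/32 } R={ 27/16; 7/4; 2 } => 107/64
step 9: add RED to get BBRBRBRBR; options L={ 0; 1; 3/2; 13/8; 53/32 } R={ 107/64; 27/16; 7/4; 2 } => 213/128
step 10: add BLUE to get BBRBRBRBRB; options L={ 0; 1; 3/2; 13/8; 53/32; 213/128 } R={ 107/64; 27/16; 7/4; 2 } => 427/256

427/256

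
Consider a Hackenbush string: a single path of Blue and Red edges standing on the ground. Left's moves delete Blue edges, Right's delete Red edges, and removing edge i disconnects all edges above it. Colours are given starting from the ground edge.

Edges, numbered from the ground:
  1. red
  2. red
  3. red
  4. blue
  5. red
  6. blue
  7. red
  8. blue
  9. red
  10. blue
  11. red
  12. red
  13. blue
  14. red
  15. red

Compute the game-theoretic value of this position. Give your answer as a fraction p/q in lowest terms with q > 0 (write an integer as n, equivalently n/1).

r: Left { — }, Right { 0 } => simplest -1
rr: Left { — }, Right { -1, 0 } => simplest -2
rrr: Left { — }, Right { -2, -1, 0 } => simplest -3
rrrb: Left { -3 }, Right { -2, -1, 0 } => simplest -5/2
rrrbr: Left { -3 }, Right { -5/2, -2, -1, 0 } => simplest -11/4
rrrbrb: Left { -3, -11/4 }, Right { -5/2, -2, -1, 0 } => simplest -21/8
rrrbrbr: Left { -3, -11/4 }, Right { -21/8, -5/2, -2, -1, 0 } => simplest -43/16
rrrbrbrb: Left { -3, -11/4, -43/16 }, Right { -21/8, -5/2, -2, -1, 0 } => simplest -85/32
rrrbrbrbr: Left { -3, -11/4, -43/16 }, Right { -85/32, -21/8, -5/2, -2, -1, 0 } => simplest -171/64
rrrbrbrbrb: Left { -3, -11/4, -43/16, -171/64 }, Right { -85/32, -21/8, -5/2, -2, -1, 0 } => simplest -341/128
rrrbrbrbrbr: Left { -3, -11/4, -43/16, -171/64 }, Right { -341/128, -85/32, -21/8, -5/2, -2, -1, 0 } => simplest -683/256
rrrbrbrbrbrr: Left { -3, -11/4, -43/16, -171/64 }, Right { -683/256, -341/128, -85/32, -21/8, -5/2, -2, -1, 0 } => simplest -1367/512
rrrbrbrbrbrrb: Left { -3, -11/4, -43/16, -171/64, -1367/512 }, Right { -683/256, -341/128, -85/32, -21/8, -5/2, -2, -1, 0 } => simplest -2733/1024
rrrbrbrbrbrrbr: Left { -3, -11/4, -43/16, -171/64, -1367/512 }, Right { -2733/1024, -683/256, -341/128, -85/32, -21/8, -5/2, -2, -1, 0 } => simplest -5467/2048
rrrbrbrbrbrrbrr: Left { -3, -11/4, -43/16, -171/64, -1367/512 }, Right { -5467/2048, -2733/1024, -683/256, -341/128, -85/32, -21/8, -5/2, -2, -1, 0 } => simplest -10935/4096

-10935/4096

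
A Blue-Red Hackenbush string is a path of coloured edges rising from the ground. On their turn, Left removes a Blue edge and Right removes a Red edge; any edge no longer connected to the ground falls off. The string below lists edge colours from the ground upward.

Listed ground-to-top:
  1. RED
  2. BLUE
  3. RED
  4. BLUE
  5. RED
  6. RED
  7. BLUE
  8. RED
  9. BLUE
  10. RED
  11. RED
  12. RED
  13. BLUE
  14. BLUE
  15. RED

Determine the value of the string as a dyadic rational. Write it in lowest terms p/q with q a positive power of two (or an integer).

Recurse on prefixes of the 15-edge string RED BLUE RED BLUE RED RED BLUE RED BLUE RED RED RED BLUE BLUE RED:
R: Left { — }, Right { 0 } gives simplest -1
RB: Left { -1 }, Right { 0 } gives simplest -1/2
RBR: Left { -1 }, Right { -1/2, 0 } gives simplest -3/4
RBRB: Left { -1, -3/4 }, Right { -1/2, 0 } gives simplest -5/8
RBRBR: Left { -1, -3/4 }, Right { -5/8, -1/2, 0 } gives simplest -11/16
RBRBRR: Left { -1, -3/4 }, Right { -11/16, -5/8, -1/2, 0 } gives simplest -23/32
RBRBRRB: Left { -1, -3/4, -23/32 }, Right { -11/16, -5/8, -1/2, 0 } gives simplest -45/64
RBRBRRBR: Left { -1, -3/4, -23/32 }, Right { -45/64, -11/16, -5/8, -1/2, 0 } gives simplest -91/128
RBRBRRBRB: Left { -1, -3/4, -23/32, -91/128 }, Right { -45/64, -11/16, -5/8, -1/2, 0 } gives simplest -181/256
RBRBRRBRBR: Left { -1, -3/4, -23/32, -91/128 }, Right { -181/256, -45/64, -11/16, -5/8, -1/2, 0 } gives simplest -363/512
RBRBRRBRBRR: Left { -1, -3/4, -23/32, -91/128 }, Right { -363/512, -181/256, -45/64, -11/16, -5/8, -1/2, 0 } gives simplest -727/1024
RBRBRRBRBRRR: Left { -1, -3/4, -23/32, -91/128 }, Right { -727/1024, -363/512, -181/256, -45/64, -11/16, -5/8, -1/2, 0 } gives simplest -1455/2048
RBRBRRBRBRRRB: Left { -1, -3/4, -23/32, -91/128, -1455/2048 }, Right { -727/1024, -363/512, -181/256, -45/64, -11/16, -5/8, -1/2, 0 } gives simplest -2909/4096
RBRBRRBRBRRRBB: Left { -1, -3/4, -23/32, -91/128, -1455/2048, -2909/4096 }, Right { -727/1024, -363/512, -181/256, -45/64, -11/16, -5/8, -1/2, 0 } gives simplest -5817/8192
RBRBRRBRBRRRBBR: Left { -1, -3/4, -23/32, -91/128, -1455/2048, -2909/4096 }, Right { -5817/8192, -727/1024, -363/512, -181/256, -45/64, -11/16, -5/8, -1/2, 0 } gives simplest -11635/16384

-11635/16384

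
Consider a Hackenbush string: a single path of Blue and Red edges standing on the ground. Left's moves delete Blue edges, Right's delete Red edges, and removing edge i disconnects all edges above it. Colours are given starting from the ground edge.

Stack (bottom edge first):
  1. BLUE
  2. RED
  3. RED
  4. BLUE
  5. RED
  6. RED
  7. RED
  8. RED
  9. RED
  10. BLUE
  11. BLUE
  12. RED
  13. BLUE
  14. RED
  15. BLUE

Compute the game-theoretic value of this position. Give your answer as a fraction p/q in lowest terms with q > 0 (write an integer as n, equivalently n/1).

4203/16384

Build value(s[:k]) for k = 1..15, string s = BLUE RED RED BLUE RED RED RED RED RED BLUE BLUE RED BLUE RED BLUE.
step 1: add BLUE to get B; options L={ 0 } R={ none } → 1
step 2: add RED to get BR; options L={ 0 } R={ 1 } → 1/2
step 3: add RED to get BRR; options L={ 0 } R={ 1/2; 1 } → 1/4
step 4: add BLUE to get BRRB; options L={ 0; 1/4 } R={ 1/2; 1 } → 3/8
step 5: add RED to get BRRBR; options L={ 0; 1/4 } R={ 3/8; 1/2; 1 } → 5/16
step 6: add RED to get BRRBRR; options L={ 0; 1/4 } R={ 5/16; 3/8; 1/2; 1 } → 9/32
step 7: add RED to get BRRBRRR; options L={ 0; 1/4 } R={ 9/32; 5/16; 3/8; 1/2; 1 } → 17/64
step 8: add RED to get BRRBRRRR; options L={ 0; 1/4 } R={ 17/64; 9/32; 5/16; 3/8; 1/2; 1 } → 33/128
step 9: add RED to get BRRBRRRRR; options L={ 0; 1/4 } R={ 33/128; 17/64; 9/32; 5/16; 3/8; 1/2; 1 } → 65/256
step 10: add BLUE to get BRRBRRRRRB; options L={ 0; 1/4; 65/256 } R={ 33/128; 17/64; 9/32; 5/16; 3/8; 1/2; 1 } → 131/512
step 11: add BLUE to get BRRBRRRRRBB; options L={ 0; 1/4; 65/256; 131/512 } R={ 33/128; 17/64; 9/32; 5/16; 3/8; 1/2; 1 } → 263/1024
step 12: add RED to get BRRBRRRRRBBR; options L={ 0; 1/4; 65/256; 131/512 } R={ 263/1024; 33/128; 17/64; 9/32; 5/16; 3/8; 1/2; 1 } → 525/2048
step 13: add BLUE to get BRRBRRRRRBBRB; options L={ 0; 1/4; 65/256; 131/512; 525/2048 } R={ 263/1024; 33/128; 17/64; 9/32; 5/16; 3/8; 1/2; 1 } → 1051/4096
step 14: add RED to get BRRBRRRRRBBRBR; options L={ 0; 1/4; 65/256; 131/512; 525/2048 } R={ 1051/4096; 263/1024; 33/128; 17/64; 9/32; 5/16; 3/8; 1/2; 1 } → 2101/8192
step 15: add BLUE to get BRRBRRRRRBBRBRB; options L={ 0; 1/4; 65/256; 131/512; 525/2048; 2101/8192 } R={ 1051/4096; 263/1024; 33/128; 17/64; 9/32; 5/16; 3/8; 1/2; 1 } → 4203/16384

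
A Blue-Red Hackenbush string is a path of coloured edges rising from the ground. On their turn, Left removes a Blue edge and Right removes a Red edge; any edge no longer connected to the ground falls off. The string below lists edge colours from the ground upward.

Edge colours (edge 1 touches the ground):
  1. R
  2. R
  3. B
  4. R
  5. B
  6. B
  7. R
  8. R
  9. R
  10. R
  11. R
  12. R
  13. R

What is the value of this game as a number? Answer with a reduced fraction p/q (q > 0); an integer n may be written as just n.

-3327/2048

v_1 [R]  L=[none]  R=[0]  so -1
v_2 [RR]  L=[none]  R=[-1,0]  so -2
v_3 [RRB]  L=[-2]  R=[-1,0]  so -3/2
v_4 [RRBR]  L=[-2]  R=[-3/2,-1,0]  so -7/4
v_5 [RRBRB]  L=[-2,-7/4]  R=[-3/2,-1,0]  so -13/8
v_6 [RRBRBB]  L=[-2,-7/4,-13/8]  R=[-3/2,-1,0]  so -25/16
v_7 [RRBRBBR]  L=[-2,-7/4,-13/8]  R=[-25/16,-3/2,-1,0]  so -51/32
v_8 [RRBRBBRR]  L=[-2,-7/4,-13/8]  R=[-51/32,-25/16,-3/2,-1,0]  so -103/64
v_9 [RRBRBBRRR]  L=[-2,-7/4,-13/8]  R=[-103/64,-51/32,-25/16,-3/2,-1,0]  so -207/128
v_10 [RRBRBBRRRR]  L=[-2,-7/4,-13/8]  R=[-207/128,-103/64,-51/32,-25/16,-3/2,-1,0]  so -415/256
v_11 [RRBRBBRRRRR]  L=[-2,-7/4,-13/8]  R=[-415/256,-207/128,-103/64,-51/32,-25/16,-3/2,-1,0]  so -831/512
v_12 [RRBRBBRRRRRR]  L=[-2,-7/4,-13/8]  R=[-831/512,-415/256,-207/128,-103/64,-51/32,-25/16,-3/2,-1,0]  so -1663/1024
v_13 [RRBRBBRRRRRRR]  L=[-2,-7/4,-13/8]  R=[-1663/1024,-831/512,-415/256,-207/128,-103/64,-51/32,-25/16,-3/2,-1,0]  so -3327/2048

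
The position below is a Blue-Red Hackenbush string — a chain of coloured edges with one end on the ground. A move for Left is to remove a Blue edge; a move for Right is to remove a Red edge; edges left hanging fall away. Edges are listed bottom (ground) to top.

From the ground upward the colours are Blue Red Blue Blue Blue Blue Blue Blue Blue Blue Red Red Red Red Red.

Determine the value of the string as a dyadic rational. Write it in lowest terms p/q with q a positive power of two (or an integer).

Prefix values for Blue Red Blue Blue Blue Blue Blue Blue Blue Blue Red Red Red Red Red via {L|R} + simplicity:
1 of 15 · B · max L 0 · min R +∞ — 1
2 of 15 · BR · max L 0 · min R 1 — 1/2
3 of 15 · BRB · max L 1/2 · min R 1 — 3/4
4 of 15 · BRBB · max L 3/4 · min R 1 — 7/8
5 of 15 · BRBBB · max L 7/8 · min R 1 — 15/16
6 of 15 · BRBBBB · max L 15/16 · min R 1 — 31/32
7 of 15 · BRBBBBB · max L 31/32 · min R 1 — 63/64
8 of 15 · BRBBBBBB · max L 63/64 · min R 1 — 127/128
9 of 15 · BRBBBBBBB · max L 127/128 · min R 1 — 255/256
10 of 15 · BRBBBBBBBB · max L 255/256 · min R 1 — 511/512
11 of 15 · BRBBBBBBBBR · max L 255/256 · min R 511/512 — 1021/1024
12 of 15 · BRBBBBBBBBRR · max L 255/256 · min R 1021/1024 — 2041/2048
13 of 15 · BRBBBBBBBBRRR · max L 255/256 · min R 2041/2048 — 4081/4096
14 of 15 · BRBBBBBBBBRRRR · max L 255/256 · min R 4081/4096 — 8161/8192
15 of 15 · BRBBBBBBBBRRRRR · max L 255/256 · min R 8161/8192 — 16321/16384

16321/16384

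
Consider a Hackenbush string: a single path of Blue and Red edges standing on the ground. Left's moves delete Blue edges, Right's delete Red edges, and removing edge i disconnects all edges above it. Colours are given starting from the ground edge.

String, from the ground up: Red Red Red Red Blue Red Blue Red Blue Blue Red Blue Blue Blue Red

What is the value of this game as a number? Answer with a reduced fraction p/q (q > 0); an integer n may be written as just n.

edge 1 of 15 (Red): { — | 0 } = -1
edge 2 of 15 (Red): { — | -1, 0 } = -2
edge 3 of 15 (Red): { — | -2, -1, 0 } = -3
edge 4 of 15 (Red): { — | -3, -2, -1, 0 } = -4
edge 5 of 15 (Blue): { -4 | -3, -2, -1, 0 } = -7/2
edge 6 of 15 (Red): { -4 | -7/2, -3, -2, -1, 0 } = -15/4
edge 7 of 15 (Blue): { -4, -15/4 | -7/2, -3, -2, -1, 0 } = -29/8
edge 8 of 15 (Red): { -4, -15/4 | -29/8, -7/2, -3, -2, -1, 0 } = -59/16
edge 9 of 15 (Blue): { -4, -15/4, -59/16 | -29/8, -7/2, -3, -2, -1, 0 } = -117/32
edge 10 of 15 (Blue): { -4, -15/4, -59/16, -117/32 | -29/8, -7/2, -3, -2, -1, 0 } = -233/64
edge 11 of 15 (Red): { -4, -15/4, -59/16, -117/32 | -233/64, -29/8, -7/2, -3, -2, -1, 0 } = -467/128
edge 12 of 15 (Blue): { -4, -15/4, -59/16, -117/32, -467/128 | -233/64, -29/8, -7/2, -3, -2, -1, 0 } = -933/256
edge 13 of 15 (Blue): { -4, -15/4, -59/16, -117/32, -467/128, -933/256 | -233/64, -29/8, -7/2, -3, -2, -1, 0 } = -1865/512
edge 14 of 15 (Blue): { -4, -15/4, -59/16, -117/32, -467/128, -933/256, -1865/512 | -233/64, -29/8, -7/2, -3, -2, -1, 0 } = -3729/1024
edge 15 of 15 (Red): { -4, -15/4, -59/16, -117/32, -467/128, -933/256, -1865/512 | -3729/1024, -233/64, -29/8, -7/2, -3, -2, -1, 0 } = -7459/2048

-7459/2048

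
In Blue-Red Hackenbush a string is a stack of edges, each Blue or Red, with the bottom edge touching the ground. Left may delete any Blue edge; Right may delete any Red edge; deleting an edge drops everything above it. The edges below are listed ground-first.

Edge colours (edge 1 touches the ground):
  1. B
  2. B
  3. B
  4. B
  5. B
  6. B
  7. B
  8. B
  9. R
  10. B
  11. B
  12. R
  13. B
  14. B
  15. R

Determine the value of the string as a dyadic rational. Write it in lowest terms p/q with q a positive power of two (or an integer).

1005/128

Prefix values for B B B B B B B B R B B R B B R via {L|R} + simplicity:
step 1: add B to get B; options L={ 0 } R={ — } -> 1
step 2: add B to get BB; options L={ 0,1 } R={ — } -> 2
step 3: add B to get BBB; options L={ 0,1,2 } R={ — } -> 3
step 4: add B to get BBBB; options L={ 0,1,2,3 } R={ — } -> 4
step 5: add B to get BBBBB; options L={ 0,1,2,3,4 } R={ — } -> 5
step 6: add B to get BBBBBB; options L={ 0,1,2,3,4,5 } R={ — } -> 6
step 7: add B to get BBBBBBB; options L={ 0,1,2,3,4,5,6 } R={ — } -> 7
step 8: add B to get BBBBBBBB; options L={ 0,1,2,3,4,5,6,7 } R={ — } -> 8
step 9: add R to get BBBBBBBBR; options L={ 0,1,2,3,4,5,6,7 } R={ 8 } -> 15/2
step 10: add B to get BBBBBBBBRB; options L={ 0,1,2,3,4,5,6,7,15/2 } R={ 8 } -> 31/4
step 11: add B to get BBBBBBBBRBB; options L={ 0,1,2,3,4,5,6,7,15/2,31/4 } R={ 8 } -> 63/8
step 12: add R to get BBBBBBBBRBBR; options L={ 0,1,2,3,4,5,6,7,15/2,31/4 } R={ 63/8,8 } -> 125/16
step 13: add B to get BBBBBBBBRBBRB; options L={ 0,1,2,3,4,5,6,7,15/2,31/4,125/16 } R={ 63/8,8 } -> 251/32
step 14: add B to get BBBBBBBBRBBRBB; options L={ 0,1,2,3,4,5,6,7,15/2,31/4,125/16,251/32 } R={ 63/8,8 } -> 503/64
step 15: add R to get BBBBBBBBRBBRBBR; options L={ 0,1,2,3,4,5,6,7,15/2,31/4,125/16,251/32 } R={ 503/64,63/8,8 } -> 1005/128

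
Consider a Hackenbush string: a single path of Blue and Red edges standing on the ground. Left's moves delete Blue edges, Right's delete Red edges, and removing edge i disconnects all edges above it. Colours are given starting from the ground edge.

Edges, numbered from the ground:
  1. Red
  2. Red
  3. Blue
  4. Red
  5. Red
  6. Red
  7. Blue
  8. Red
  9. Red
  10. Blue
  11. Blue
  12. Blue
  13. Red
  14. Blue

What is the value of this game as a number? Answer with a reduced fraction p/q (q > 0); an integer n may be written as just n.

step 1: add Red to get R; options L={ none } R={ 0 } gives -1
step 2: add Red to get RR; options L={ none } R={ -1, 0 } gives -2
step 3: add Blue to get RRB; options L={ -2 } R={ -1, 0 } gives -3/2
step 4: add Red to get RRBR; options L={ -2 } R={ -3/2, -1, 0 } gives -7/4
step 5: add Red to get RRBRR; options L={ -2 } R={ -7/4, -3/2, -1, 0 } gives -15/8
step 6: add Red to get RRBRRR; options L={ -2 } R={ -15/8, -7/4, -3/2, -1, 0 } gives -31/16
step 7: add Blue to get RRBRRRB; options L={ -2, -31/16 } R={ -15/8, -7/4, -3/2, -1, 0 } gives -61/32
step 8: add Red to get RRBRRRBR; options L={ -2, -31/16 } R={ -61/32, -15/8, -7/4, -3/2, -1, 0 } gives -123/64
step 9: add Red to get RRBRRRBRR; options L={ -2, -31/16 } R={ -123/64, -61/32, -15/8, -7/4, -3/2, -1, 0 } gives -247/128
step 10: add Blue to get RRBRRRBRRB; options L={ -2, -31/16, -247/128 } R={ -123/64, -61/32, -15/8, -7/4, -3/2, -1, 0 } gives -493/256
step 11: add Blue to get RRBRRRBRRBB; options L={ -2, -31/16, -247/128, -493/256 } R={ -123/64, -61/32, -15/8, -7/4, -3/2, -1, 0 } gives -985/512
step 12: add Blue to get RRBRRRBRRBBB; options L={ -2, -31/16, -247/128, -493/256, -985/512 } R={ -123/64, -61/32, -15/8, -7/4, -3/2, -1, 0 } gives -1969/1024
step 13: add Red to get RRBRRRBRRBBBR; options L={ -2, -31/16, -247/128, -493/256, -985/512 } R={ -1969/1024, -123/64, -61/32, -15/8, -7/4, -3/2, -1, 0 } gives -3939/2048
step 14: add Blue to get RRBRRRBRRBBBRB; options L={ -2, -31/16, -247/128, -493/256, -985/512, -3939/2048 } R={ -1969/1024, -123/64, -61/32, -15/8, -7/4, -3/2, -1, 0 } gives -7877/4096

-7877/4096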